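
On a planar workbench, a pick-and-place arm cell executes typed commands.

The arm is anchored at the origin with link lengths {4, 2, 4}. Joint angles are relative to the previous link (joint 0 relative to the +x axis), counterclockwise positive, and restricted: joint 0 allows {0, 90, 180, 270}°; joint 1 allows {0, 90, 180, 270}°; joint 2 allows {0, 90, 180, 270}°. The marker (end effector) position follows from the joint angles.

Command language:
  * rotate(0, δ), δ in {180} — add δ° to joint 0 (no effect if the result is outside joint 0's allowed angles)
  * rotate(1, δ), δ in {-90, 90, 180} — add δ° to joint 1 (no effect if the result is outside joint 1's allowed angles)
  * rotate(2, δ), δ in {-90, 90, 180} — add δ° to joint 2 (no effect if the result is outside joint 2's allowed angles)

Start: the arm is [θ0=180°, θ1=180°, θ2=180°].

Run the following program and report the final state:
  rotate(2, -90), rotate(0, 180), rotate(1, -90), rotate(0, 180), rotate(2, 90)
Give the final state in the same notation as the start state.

initial: [θ0=180°, θ1=180°, θ2=180°]
t=1 rotate(2, -90) ⇒ [θ0=180°, θ1=180°, θ2=90°]
t=2 rotate(0, 180) ⇒ [θ0=0°, θ1=180°, θ2=90°]
t=3 rotate(1, -90) ⇒ [θ0=0°, θ1=90°, θ2=90°]
t=4 rotate(0, 180) ⇒ [θ0=180°, θ1=90°, θ2=90°]
t=5 rotate(2, 90) ⇒ [θ0=180°, θ1=90°, θ2=180°]

[θ0=180°, θ1=90°, θ2=180°]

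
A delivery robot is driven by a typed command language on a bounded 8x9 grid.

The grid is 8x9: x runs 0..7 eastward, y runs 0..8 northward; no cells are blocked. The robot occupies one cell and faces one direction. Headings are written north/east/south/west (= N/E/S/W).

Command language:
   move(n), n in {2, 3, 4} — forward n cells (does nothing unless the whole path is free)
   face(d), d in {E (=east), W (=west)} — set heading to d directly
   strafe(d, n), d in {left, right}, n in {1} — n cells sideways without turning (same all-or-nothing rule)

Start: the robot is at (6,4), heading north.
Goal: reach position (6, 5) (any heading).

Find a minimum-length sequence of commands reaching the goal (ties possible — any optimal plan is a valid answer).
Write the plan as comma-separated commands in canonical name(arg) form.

face(W), strafe(right, 1)

begin: at (6,4), heading north
1. face(W) → at (6,4), heading west
2. strafe(right, 1) → at (6,5), heading west
nothing shorter than 2 reaches the goal.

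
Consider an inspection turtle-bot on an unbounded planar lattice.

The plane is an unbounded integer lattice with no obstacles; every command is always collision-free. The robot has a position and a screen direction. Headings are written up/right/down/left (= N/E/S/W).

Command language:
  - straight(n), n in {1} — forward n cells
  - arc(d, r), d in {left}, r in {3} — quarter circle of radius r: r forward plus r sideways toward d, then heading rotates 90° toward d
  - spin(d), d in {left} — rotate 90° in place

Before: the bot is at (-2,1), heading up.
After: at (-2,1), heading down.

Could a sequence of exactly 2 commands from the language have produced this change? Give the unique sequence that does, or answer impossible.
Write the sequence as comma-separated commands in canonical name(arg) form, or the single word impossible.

key: (-2,1) unmoved — no command in the sequence translates
start: at (-2,1), heading up
1. spin(left) → at (-2,1), heading left
2. spin(left) → at (-2,1), heading down
no other 2-command option fits: unique.

spin(left), spin(left)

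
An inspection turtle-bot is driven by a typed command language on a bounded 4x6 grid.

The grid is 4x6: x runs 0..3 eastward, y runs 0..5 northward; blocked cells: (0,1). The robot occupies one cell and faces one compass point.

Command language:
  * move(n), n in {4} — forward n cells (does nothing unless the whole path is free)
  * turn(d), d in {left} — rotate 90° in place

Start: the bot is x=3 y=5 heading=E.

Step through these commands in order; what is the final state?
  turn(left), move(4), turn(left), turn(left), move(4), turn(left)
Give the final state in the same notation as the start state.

t0: x=3 y=5 heading=E
step 1 (turn(left)): x=3 y=5 heading=N
step 2 (move(4)): x=3 y=5 heading=N
step 3 (turn(left)): x=3 y=5 heading=W
step 4 (turn(left)): x=3 y=5 heading=S
step 5 (move(4)): x=3 y=1 heading=S
step 6 (turn(left)): x=3 y=1 heading=E

x=3 y=1 heading=E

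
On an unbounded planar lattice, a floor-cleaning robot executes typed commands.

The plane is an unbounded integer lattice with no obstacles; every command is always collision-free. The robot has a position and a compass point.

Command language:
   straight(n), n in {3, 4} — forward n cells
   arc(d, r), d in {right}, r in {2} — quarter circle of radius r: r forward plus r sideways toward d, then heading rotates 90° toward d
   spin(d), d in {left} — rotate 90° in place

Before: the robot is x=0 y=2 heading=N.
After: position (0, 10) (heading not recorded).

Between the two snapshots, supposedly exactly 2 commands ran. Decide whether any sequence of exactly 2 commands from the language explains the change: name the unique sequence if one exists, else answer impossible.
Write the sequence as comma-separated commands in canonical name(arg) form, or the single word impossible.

from: x=0 y=2 heading=N
t=1 straight(4) ⇒ x=0 y=6 heading=N
t=2 straight(4) ⇒ x=0 y=10 heading=N
uniquely the one of 16 2-step routes that fits.

straight(4), straight(4)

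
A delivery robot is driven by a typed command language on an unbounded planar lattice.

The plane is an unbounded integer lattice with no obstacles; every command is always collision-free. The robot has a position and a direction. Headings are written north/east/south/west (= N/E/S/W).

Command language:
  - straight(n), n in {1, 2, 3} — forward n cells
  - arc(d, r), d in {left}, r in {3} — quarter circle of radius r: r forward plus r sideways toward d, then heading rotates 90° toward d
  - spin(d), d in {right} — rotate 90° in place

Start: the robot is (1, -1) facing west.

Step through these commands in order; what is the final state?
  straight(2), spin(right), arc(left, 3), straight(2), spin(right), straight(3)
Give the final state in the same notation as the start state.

(-6, 5) facing north

start: (1, -1) facing west
t=1 straight(2) ⇒ (-1, -1) facing west
t=2 spin(right) ⇒ (-1, -1) facing north
t=3 arc(left, 3) ⇒ (-4, 2) facing west
t=4 straight(2) ⇒ (-6, 2) facing west
t=5 spin(right) ⇒ (-6, 2) facing north
t=6 straight(3) ⇒ (-6, 5) facing north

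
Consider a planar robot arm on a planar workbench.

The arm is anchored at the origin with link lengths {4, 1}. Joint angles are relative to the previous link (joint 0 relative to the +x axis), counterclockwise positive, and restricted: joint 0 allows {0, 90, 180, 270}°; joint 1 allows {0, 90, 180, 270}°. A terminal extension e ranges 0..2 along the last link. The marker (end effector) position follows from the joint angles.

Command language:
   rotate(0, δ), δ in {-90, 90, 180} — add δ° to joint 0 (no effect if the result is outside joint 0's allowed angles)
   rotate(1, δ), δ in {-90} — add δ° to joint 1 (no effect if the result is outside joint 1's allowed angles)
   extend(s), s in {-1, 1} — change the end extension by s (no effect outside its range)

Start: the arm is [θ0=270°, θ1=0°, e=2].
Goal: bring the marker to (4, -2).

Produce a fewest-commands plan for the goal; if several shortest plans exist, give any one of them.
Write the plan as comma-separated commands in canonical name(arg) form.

rotate(0, 90), extend(-1), rotate(1, -90)

initial: [θ0=270°, θ1=0°, e=2]
step 1 (rotate(0, 90)): [θ0=0°, θ1=0°, e=2]
step 2 (extend(-1)): [θ0=0°, θ1=0°, e=1]
step 3 (rotate(1, -90)): [θ0=0°, θ1=270°, e=1]
no 2-step plan works, so 3 is optimal.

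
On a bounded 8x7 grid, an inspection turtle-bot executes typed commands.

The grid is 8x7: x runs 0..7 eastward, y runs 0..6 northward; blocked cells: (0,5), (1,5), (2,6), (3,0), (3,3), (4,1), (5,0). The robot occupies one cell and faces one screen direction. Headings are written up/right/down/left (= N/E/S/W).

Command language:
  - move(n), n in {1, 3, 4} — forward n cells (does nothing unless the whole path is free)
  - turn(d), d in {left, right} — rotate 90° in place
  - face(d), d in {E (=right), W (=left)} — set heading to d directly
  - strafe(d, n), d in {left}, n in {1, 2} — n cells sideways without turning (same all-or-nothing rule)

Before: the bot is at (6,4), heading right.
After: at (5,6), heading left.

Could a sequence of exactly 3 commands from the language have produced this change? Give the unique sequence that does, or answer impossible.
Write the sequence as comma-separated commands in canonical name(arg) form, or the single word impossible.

key: running move(1) before strafe(left, 2) would end elsewhere — order is forced
t0: at (6,4), heading right
step 1 (strafe(left, 2)): at (6,6), heading right
step 2 (face(W)): at (6,6), heading left
step 3 (move(1)): at (5,6), heading left
no rival 3-sequence matches.

strafe(left, 2), face(W), move(1)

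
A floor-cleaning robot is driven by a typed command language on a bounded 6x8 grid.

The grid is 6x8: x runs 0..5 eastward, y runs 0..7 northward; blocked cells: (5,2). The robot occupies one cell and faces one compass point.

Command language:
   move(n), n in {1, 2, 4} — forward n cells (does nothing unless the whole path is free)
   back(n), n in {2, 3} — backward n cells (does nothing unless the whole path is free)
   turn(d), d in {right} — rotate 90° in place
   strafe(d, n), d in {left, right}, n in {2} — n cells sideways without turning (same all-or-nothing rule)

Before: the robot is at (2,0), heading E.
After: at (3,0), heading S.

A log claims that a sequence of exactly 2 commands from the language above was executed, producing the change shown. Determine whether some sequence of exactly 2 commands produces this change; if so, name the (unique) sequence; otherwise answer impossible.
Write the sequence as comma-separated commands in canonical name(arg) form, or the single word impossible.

move(1), turn(right)

key: cell and facing (now S) both changed — the 2 commands mix motion and turning
begin: at (2,0), heading E
1. move(1) → at (3,0), heading E
2. turn(right) → at (3,0), heading S
uniquely the one of 64 2-step routes that fits.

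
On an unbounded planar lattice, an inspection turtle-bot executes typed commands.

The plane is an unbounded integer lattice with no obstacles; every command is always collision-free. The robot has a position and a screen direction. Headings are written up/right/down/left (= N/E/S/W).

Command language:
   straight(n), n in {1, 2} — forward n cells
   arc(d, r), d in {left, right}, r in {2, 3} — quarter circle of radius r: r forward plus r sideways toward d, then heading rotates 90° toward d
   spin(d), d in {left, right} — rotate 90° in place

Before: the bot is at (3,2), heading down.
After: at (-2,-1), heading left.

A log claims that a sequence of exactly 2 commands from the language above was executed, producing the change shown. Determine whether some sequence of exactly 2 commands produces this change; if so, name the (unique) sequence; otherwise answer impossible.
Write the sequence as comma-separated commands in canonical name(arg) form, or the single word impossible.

arc(right, 3), straight(2)

key: cell and facing (now W) both changed — the 2 commands mix motion and turning
initial: at (3,2), heading down
1. arc(right, 3) → at (0,-1), heading left
2. straight(2) → at (-2,-1), heading left
uniquely the one of 64 2-step routes that fits.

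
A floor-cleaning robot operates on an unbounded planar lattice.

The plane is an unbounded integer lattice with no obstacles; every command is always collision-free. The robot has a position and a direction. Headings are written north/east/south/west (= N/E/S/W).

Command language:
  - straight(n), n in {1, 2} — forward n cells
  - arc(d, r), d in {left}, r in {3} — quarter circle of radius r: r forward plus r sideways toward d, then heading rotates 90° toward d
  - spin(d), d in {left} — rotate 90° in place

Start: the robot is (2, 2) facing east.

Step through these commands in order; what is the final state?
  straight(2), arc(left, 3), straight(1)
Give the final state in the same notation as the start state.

(7, 6) facing north

begin: (2, 2) facing east
1. straight(2) → (4, 2) facing east
2. arc(left, 3) → (7, 5) facing north
3. straight(1) → (7, 6) facing north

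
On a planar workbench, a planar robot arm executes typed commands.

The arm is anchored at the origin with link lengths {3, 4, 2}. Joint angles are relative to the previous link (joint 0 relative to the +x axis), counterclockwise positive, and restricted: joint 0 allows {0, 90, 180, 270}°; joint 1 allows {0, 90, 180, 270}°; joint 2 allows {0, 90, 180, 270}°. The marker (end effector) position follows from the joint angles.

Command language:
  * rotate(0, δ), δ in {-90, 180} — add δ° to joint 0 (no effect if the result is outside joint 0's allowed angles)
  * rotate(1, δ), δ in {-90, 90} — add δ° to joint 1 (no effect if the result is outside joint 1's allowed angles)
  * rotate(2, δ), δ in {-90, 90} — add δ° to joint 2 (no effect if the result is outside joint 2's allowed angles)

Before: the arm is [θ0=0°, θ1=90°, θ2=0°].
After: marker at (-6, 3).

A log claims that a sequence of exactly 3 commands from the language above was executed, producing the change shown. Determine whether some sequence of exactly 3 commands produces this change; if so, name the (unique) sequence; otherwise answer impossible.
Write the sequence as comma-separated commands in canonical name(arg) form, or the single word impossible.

begin: [θ0=0°, θ1=90°, θ2=0°]
t=1 rotate(0, -90) ⇒ [θ0=270°, θ1=90°, θ2=0°]
t=2 rotate(0, -90) ⇒ [θ0=180°, θ1=90°, θ2=0°]
t=3 rotate(0, -90) ⇒ [θ0=90°, θ1=90°, θ2=0°]
no other 3-command option fits: unique.

rotate(0, -90), rotate(0, -90), rotate(0, -90)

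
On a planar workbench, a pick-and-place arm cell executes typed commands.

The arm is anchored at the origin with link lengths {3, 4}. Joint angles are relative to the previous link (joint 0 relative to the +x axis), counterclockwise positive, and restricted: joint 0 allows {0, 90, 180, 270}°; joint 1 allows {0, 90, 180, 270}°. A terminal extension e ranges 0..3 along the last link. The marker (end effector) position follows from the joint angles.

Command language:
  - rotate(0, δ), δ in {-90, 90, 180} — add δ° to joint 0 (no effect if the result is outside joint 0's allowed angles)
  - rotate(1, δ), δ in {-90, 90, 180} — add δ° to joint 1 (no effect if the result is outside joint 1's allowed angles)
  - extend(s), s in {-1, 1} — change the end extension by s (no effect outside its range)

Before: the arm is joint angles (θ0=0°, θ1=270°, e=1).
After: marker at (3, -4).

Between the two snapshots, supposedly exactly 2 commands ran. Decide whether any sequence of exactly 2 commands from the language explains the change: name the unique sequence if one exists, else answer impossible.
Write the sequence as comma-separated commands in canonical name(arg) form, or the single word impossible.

extend(-1), extend(-1)

start: joint angles (θ0=0°, θ1=270°, e=1)
t=1 extend(-1) ⇒ joint angles (θ0=0°, θ1=270°, e=0)
t=2 extend(-1) ⇒ joint angles (θ0=0°, θ1=270°, e=0)
no other 2-command option fits: unique.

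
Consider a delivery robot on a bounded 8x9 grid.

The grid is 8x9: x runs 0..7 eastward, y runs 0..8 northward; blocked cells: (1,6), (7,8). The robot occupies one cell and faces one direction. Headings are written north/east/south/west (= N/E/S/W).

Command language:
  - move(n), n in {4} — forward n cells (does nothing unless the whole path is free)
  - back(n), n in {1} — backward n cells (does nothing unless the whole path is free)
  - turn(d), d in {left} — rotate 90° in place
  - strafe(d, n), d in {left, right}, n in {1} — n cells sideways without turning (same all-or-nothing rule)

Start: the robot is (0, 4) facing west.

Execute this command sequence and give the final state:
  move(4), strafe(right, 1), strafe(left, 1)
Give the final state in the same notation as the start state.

initial: (0, 4) facing west
1. move(4) → (0, 4) facing west
2. strafe(right, 1) → (0, 5) facing west
3. strafe(left, 1) → (0, 4) facing west

(0, 4) facing west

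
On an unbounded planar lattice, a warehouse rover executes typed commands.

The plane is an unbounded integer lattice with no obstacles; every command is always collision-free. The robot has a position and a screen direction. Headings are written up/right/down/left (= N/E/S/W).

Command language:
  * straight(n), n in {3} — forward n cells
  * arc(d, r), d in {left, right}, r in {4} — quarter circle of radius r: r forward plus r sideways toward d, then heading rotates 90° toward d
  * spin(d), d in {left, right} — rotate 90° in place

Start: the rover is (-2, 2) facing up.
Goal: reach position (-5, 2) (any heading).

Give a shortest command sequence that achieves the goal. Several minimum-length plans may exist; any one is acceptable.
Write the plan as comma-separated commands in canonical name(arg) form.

spin(left), straight(3)

t0: (-2, 2) facing up
1. spin(left) → (-2, 2) facing left
2. straight(3) → (-5, 2) facing left
shorter routes all fall short; 2 is best.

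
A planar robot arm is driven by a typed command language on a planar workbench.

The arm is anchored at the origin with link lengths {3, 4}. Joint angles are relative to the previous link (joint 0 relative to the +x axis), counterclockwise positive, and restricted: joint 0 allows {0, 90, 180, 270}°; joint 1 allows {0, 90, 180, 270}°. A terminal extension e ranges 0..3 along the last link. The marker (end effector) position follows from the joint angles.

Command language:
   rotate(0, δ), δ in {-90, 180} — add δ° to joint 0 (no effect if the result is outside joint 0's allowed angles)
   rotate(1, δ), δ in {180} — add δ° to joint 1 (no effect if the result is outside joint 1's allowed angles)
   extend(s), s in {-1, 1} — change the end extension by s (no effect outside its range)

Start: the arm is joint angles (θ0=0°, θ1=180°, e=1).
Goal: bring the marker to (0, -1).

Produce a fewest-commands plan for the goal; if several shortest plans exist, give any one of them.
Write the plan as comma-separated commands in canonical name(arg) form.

start: joint angles (θ0=0°, θ1=180°, e=1)
step 1 (extend(-1)): joint angles (θ0=0°, θ1=180°, e=0)
step 2 (rotate(0, 180)): joint angles (θ0=180°, θ1=180°, e=0)
step 3 (rotate(0, -90)): joint angles (θ0=90°, θ1=180°, e=0)
nothing shorter than 3 reaches the goal.

extend(-1), rotate(0, 180), rotate(0, -90)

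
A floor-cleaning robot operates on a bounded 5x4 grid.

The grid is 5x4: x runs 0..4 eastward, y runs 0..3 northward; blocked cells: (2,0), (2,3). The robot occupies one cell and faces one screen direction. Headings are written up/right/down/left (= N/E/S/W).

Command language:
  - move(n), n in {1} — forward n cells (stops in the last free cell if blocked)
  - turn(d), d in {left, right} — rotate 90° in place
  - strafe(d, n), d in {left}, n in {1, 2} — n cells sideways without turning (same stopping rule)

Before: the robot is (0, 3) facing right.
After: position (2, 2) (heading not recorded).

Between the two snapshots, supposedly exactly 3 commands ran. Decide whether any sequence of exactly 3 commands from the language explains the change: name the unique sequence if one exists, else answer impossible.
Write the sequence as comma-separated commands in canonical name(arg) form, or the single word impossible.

turn(right), move(1), strafe(left, 2)

key: running strafe(left, 2) before turn(right) would end elsewhere — order is forced
from: (0, 3) facing right
step 1 (turn(right)): (0, 3) facing down
step 2 (move(1)): (0, 2) facing down
step 3 (strafe(left, 2)): (2, 2) facing down
uniquely the one of 125 3-step routes that fits.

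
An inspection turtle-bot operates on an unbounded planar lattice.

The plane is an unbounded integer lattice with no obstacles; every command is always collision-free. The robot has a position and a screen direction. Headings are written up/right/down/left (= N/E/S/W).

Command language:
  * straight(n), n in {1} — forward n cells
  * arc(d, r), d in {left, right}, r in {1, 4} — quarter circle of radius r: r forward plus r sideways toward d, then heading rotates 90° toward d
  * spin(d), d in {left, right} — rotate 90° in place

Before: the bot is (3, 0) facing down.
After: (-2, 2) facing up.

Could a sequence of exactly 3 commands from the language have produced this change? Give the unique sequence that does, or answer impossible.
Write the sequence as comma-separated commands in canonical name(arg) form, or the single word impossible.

straight(1), arc(right, 1), arc(right, 4)

key: order matters: swapping straight(1) and arc(right, 4) lands elsewhere
start: (3, 0) facing down
step 1 (straight(1)): (3, -1) facing down
step 2 (arc(right, 1)): (2, -2) facing left
step 3 (arc(right, 4)): (-2, 2) facing up
uniquely the one of 343 3-step routes that fits.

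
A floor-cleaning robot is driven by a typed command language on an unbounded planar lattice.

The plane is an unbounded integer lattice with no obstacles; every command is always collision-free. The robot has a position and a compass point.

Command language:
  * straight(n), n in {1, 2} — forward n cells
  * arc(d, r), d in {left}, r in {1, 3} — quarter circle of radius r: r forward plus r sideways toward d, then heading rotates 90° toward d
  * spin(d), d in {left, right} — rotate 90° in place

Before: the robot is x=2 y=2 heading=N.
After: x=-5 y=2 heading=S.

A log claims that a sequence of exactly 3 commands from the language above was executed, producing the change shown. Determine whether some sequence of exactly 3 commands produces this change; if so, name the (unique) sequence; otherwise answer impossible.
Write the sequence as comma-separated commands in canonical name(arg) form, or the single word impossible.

key: cell and facing (now S) both changed — the 3 commands mix motion and turning
t0: x=2 y=2 heading=N
[1] after arc(left, 3): x=-1 y=5 heading=W
[2] after straight(1): x=-2 y=5 heading=W
[3] after arc(left, 3): x=-5 y=2 heading=S
no other 3-command option fits: unique.

arc(left, 3), straight(1), arc(left, 3)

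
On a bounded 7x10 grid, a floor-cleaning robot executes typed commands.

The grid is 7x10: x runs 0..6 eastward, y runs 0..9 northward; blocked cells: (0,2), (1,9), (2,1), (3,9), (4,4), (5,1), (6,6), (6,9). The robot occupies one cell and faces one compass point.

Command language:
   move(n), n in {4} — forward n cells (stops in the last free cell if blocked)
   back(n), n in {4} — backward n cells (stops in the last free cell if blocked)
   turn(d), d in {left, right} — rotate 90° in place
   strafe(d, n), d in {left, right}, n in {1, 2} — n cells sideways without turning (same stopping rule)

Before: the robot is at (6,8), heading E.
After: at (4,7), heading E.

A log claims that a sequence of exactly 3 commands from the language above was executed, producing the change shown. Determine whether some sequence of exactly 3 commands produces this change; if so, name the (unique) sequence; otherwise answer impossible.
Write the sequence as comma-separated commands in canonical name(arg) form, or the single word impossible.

impossible

no 3-step route produces this change.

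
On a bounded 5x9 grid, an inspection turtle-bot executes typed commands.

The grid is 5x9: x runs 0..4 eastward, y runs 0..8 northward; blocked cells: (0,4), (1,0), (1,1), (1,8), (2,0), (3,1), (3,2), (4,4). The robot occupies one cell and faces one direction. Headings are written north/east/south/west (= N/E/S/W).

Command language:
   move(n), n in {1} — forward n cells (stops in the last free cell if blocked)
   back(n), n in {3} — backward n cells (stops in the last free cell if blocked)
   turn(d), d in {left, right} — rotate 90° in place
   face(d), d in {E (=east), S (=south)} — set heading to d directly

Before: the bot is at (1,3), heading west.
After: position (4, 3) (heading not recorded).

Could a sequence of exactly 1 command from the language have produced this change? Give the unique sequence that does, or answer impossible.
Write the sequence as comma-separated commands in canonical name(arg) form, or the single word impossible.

back(3)

initial: at (1,3), heading west
step 1 (back(3)): at (4,3), heading west
no rival 1-sequence matches.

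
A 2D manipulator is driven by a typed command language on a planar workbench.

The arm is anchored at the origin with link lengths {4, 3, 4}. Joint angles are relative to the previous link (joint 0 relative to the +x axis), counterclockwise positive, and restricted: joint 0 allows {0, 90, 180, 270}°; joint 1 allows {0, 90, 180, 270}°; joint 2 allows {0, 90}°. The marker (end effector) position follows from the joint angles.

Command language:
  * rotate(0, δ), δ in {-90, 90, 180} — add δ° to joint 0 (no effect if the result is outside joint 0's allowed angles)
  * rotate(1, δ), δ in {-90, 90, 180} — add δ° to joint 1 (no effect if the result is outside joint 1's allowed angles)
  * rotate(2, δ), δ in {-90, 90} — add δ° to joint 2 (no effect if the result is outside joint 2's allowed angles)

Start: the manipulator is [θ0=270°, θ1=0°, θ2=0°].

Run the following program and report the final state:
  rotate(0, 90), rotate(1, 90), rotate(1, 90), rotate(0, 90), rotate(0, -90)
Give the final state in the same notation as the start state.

[θ0=0°, θ1=180°, θ2=0°]

start: [θ0=270°, θ1=0°, θ2=0°]
1. rotate(0, 90) → [θ0=0°, θ1=0°, θ2=0°]
2. rotate(1, 90) → [θ0=0°, θ1=90°, θ2=0°]
3. rotate(1, 90) → [θ0=0°, θ1=180°, θ2=0°]
4. rotate(0, 90) → [θ0=90°, θ1=180°, θ2=0°]
5. rotate(0, -90) → [θ0=0°, θ1=180°, θ2=0°]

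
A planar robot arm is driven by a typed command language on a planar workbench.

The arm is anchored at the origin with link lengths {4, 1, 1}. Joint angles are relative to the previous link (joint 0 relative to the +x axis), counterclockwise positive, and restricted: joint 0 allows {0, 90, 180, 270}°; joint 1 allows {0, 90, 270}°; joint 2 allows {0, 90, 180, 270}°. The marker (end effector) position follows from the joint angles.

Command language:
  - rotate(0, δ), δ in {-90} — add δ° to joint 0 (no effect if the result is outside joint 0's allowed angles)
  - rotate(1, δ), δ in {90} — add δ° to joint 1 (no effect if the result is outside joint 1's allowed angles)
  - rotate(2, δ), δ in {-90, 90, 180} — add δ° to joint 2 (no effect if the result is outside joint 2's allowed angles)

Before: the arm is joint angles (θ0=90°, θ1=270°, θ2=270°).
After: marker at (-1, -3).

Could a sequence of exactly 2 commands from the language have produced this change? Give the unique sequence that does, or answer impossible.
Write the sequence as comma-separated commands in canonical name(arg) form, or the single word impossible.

rotate(0, -90), rotate(0, -90)

start: joint angles (θ0=90°, θ1=270°, θ2=270°)
1. rotate(0, -90) → joint angles (θ0=0°, θ1=270°, θ2=270°)
2. rotate(0, -90) → joint angles (θ0=270°, θ1=270°, θ2=270°)
uniquely the one of 25 2-step routes that fits.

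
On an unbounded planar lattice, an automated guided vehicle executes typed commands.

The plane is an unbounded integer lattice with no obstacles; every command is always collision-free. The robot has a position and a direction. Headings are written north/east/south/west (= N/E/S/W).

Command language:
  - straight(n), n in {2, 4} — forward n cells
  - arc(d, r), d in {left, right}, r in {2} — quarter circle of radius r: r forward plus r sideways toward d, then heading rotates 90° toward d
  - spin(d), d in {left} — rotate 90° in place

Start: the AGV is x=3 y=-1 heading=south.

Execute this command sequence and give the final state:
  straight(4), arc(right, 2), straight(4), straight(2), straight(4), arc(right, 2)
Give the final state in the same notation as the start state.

initial: x=3 y=-1 heading=south
t=1 straight(4) ⇒ x=3 y=-5 heading=south
t=2 arc(right, 2) ⇒ x=1 y=-7 heading=west
t=3 straight(4) ⇒ x=-3 y=-7 heading=west
t=4 straight(2) ⇒ x=-5 y=-7 heading=west
t=5 straight(4) ⇒ x=-9 y=-7 heading=west
t=6 arc(right, 2) ⇒ x=-11 y=-5 heading=north

x=-11 y=-5 heading=north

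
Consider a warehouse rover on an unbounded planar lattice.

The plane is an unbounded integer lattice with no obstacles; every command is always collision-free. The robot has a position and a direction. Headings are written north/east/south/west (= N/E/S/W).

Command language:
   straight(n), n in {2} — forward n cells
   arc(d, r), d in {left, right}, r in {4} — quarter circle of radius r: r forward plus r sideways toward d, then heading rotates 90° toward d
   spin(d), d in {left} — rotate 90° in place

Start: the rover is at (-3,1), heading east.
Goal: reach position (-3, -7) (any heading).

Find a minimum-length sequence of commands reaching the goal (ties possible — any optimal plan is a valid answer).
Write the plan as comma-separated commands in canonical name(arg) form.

arc(right, 4), arc(right, 4)

initial: at (-3,1), heading east
step 1 (arc(right, 4)): at (1,-3), heading south
step 2 (arc(right, 4)): at (-3,-7), heading west
no 1-step plan works, so 2 is optimal.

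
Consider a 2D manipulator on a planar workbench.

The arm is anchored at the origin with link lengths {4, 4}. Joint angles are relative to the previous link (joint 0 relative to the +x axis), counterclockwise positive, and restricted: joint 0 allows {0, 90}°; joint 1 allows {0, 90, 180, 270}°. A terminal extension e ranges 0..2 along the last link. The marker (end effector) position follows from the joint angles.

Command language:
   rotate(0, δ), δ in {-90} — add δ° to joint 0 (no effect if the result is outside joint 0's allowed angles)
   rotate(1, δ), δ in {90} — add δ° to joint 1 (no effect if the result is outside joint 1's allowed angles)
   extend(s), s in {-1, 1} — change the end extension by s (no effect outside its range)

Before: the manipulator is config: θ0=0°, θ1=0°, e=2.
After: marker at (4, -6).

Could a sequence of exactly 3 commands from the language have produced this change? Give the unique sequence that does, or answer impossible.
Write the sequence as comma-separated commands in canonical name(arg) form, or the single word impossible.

begin: config: θ0=0°, θ1=0°, e=2
1. rotate(1, 90) → config: θ0=0°, θ1=90°, e=2
2. rotate(1, 90) → config: θ0=0°, θ1=180°, e=2
3. rotate(1, 90) → config: θ0=0°, θ1=270°, e=2
all 64 alternatives checked — unique.

rotate(1, 90), rotate(1, 90), rotate(1, 90)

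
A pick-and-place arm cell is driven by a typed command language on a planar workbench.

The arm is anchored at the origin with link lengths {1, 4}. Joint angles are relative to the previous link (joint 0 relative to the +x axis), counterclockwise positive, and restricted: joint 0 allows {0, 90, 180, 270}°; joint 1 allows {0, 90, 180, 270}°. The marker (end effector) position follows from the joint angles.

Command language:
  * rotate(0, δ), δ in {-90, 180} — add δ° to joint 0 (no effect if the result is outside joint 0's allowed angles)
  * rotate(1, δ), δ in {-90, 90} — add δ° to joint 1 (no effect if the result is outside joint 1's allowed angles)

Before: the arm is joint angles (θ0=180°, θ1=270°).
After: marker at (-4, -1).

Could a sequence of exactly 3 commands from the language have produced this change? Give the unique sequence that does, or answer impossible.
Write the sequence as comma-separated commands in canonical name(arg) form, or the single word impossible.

start: joint angles (θ0=180°, θ1=270°)
1. rotate(0, -90) → joint angles (θ0=90°, θ1=270°)
2. rotate(0, -90) → joint angles (θ0=0°, θ1=270°)
3. rotate(0, -90) → joint angles (θ0=270°, θ1=270°)
all 64 alternatives checked — unique.

rotate(0, -90), rotate(0, -90), rotate(0, -90)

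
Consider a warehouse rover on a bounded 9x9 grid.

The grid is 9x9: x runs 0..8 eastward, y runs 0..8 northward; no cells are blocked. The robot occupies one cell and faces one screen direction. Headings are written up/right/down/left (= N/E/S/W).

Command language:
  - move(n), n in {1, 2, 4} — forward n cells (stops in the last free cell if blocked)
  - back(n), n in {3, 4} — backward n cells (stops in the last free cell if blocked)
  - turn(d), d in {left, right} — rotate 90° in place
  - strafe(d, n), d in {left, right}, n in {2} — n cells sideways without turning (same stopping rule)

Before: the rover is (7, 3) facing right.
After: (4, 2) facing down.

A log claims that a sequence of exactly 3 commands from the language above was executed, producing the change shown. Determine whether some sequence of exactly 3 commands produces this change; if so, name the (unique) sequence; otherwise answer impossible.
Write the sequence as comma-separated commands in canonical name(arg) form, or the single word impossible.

back(3), turn(right), move(1)

key: running move(1) before back(3) would end elsewhere — order is forced
t0: (7, 3) facing right
1. back(3) → (4, 3) facing right
2. turn(right) → (4, 3) facing down
3. move(1) → (4, 2) facing down
uniquely the one of 729 3-step routes that fits.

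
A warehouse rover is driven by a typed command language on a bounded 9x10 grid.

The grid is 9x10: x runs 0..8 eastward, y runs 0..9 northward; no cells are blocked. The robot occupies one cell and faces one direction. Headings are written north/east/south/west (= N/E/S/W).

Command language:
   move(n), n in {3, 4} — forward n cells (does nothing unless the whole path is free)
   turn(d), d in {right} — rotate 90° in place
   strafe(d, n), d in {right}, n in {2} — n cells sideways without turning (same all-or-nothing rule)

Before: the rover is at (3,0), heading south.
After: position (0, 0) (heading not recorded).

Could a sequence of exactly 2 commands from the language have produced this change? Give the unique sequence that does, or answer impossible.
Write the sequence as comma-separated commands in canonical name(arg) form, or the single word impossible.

turn(right), move(3)

key: order matters: swapping turn(right) and move(3) lands elsewhere
t0: at (3,0), heading south
step 1 (turn(right)): at (3,0), heading west
step 2 (move(3)): at (0,0), heading west
no rival 2-sequence matches.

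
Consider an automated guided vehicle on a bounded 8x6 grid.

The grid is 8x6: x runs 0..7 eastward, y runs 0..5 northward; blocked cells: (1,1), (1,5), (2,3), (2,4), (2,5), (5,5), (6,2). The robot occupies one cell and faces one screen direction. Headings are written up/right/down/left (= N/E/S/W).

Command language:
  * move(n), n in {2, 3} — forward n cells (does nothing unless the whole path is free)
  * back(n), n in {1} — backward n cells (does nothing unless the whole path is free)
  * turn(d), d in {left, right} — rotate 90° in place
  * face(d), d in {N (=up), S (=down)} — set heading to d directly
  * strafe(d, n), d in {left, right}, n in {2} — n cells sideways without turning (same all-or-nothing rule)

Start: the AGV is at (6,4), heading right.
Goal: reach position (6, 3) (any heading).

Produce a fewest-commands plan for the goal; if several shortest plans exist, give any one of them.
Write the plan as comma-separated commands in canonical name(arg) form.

turn(left), back(1)

start: at (6,4), heading right
t=1 turn(left) ⇒ at (6,4), heading up
t=2 back(1) ⇒ at (6,3), heading up
no 1-step plan works, so 2 is optimal.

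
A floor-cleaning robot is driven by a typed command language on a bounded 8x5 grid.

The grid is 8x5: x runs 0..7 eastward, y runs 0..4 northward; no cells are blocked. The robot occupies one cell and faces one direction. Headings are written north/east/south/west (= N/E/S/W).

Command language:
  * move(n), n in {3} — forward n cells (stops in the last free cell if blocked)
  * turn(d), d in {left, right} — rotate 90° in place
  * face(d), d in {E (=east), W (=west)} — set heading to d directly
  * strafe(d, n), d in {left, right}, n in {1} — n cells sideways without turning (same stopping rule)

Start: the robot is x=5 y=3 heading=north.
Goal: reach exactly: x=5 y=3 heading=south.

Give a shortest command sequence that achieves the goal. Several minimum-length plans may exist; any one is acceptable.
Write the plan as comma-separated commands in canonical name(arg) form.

face(W), turn(left)

initial: x=5 y=3 heading=north
t=1 face(W) ⇒ x=5 y=3 heading=west
t=2 turn(left) ⇒ x=5 y=3 heading=south
no 1-step plan works, so 2 is optimal.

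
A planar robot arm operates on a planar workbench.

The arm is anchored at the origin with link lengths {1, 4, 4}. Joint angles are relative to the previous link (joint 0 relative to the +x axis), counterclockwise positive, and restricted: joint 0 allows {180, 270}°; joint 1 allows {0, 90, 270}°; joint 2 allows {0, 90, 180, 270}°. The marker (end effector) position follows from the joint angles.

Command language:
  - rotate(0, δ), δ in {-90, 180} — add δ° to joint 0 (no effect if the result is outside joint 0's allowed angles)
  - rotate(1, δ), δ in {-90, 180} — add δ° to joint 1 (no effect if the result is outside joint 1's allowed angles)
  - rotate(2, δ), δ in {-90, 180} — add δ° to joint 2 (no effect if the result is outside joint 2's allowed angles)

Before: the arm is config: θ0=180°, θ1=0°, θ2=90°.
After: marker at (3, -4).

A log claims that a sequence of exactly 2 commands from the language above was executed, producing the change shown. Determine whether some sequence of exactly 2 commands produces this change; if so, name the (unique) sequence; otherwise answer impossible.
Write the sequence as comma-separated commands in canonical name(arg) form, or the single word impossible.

key: order matters: swapping rotate(1, -90) and rotate(1, 180) lands elsewhere
t0: config: θ0=180°, θ1=0°, θ2=90°
step 1 (rotate(1, -90)): config: θ0=180°, θ1=270°, θ2=90°
step 2 (rotate(1, 180)): config: θ0=180°, θ1=90°, θ2=90°
uniquely the one of 36 2-step routes that fits.

rotate(1, -90), rotate(1, 180)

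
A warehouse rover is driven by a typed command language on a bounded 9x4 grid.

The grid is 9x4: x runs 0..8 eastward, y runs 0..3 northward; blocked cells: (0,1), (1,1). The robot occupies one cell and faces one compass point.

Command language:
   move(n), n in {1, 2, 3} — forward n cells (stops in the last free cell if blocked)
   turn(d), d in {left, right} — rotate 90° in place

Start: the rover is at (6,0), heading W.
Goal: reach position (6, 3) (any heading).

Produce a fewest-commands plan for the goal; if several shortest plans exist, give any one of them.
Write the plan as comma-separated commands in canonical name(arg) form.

turn(right), move(3)

from: at (6,0), heading W
[1] after turn(right): at (6,0), heading N
[2] after move(3): at (6,3), heading N
shorter routes all fall short; 2 is best.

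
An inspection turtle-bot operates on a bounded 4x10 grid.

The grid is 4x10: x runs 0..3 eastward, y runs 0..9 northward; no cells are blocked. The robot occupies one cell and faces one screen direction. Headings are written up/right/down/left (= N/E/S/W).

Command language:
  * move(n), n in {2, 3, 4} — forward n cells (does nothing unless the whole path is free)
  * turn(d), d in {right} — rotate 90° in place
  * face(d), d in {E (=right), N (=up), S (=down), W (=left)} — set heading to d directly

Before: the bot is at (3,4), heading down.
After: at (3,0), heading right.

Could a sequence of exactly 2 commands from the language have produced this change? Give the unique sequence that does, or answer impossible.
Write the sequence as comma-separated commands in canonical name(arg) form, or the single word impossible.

key: cell and facing (now E) both changed — the 2 commands mix motion and turning
t0: at (3,4), heading down
t=1 move(4) ⇒ at (3,0), heading down
t=2 face(E) ⇒ at (3,0), heading right
no rival 2-sequence matches.

move(4), face(E)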